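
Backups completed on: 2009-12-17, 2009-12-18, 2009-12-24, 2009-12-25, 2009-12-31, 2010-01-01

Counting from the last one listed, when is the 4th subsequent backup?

2010-01-15

Gaps: 1, 6, 1, 6, 1 days — not constant, but cyclic with period 2.
The events fall on every Thursday and Friday.
The following Thursday is 2010-01-07.
Next Friday: 2010-01-08.
The following Thursday is 2010-01-14.
Next Friday: 2010-01-15.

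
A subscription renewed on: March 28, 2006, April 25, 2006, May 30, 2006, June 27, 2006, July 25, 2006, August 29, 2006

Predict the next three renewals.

September 26, 2006; October 31, 2006; November 28, 2006

Every date is a Tuesday; gaps 28, 35, 28, 28, 35 days.
Each is the last Tuesday of its month (at least one falls on the 29th or later, ruling out '4th Tuesday').
Last Tuesday of September 2006: September 26, 2006.
October 2006 ends with Tuesday October 31, 2006.
Last Tuesday of November 2006: November 28, 2006.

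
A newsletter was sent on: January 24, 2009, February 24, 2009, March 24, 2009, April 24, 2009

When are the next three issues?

Gaps: 31, 28, 31 days — not constant. Every event is on the 24th of the month.
Pattern: the 24th of each month.
May 2009: May 24, 2009.
June 2009: June 24, 2009.
July 2009: July 24, 2009.

May 24, 2009; June 24, 2009; July 24, 2009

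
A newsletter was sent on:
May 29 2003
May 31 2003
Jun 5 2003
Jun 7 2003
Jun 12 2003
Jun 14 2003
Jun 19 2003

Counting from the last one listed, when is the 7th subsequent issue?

Gaps: 2, 5, 2, 5, 2, 5 days — not constant, but cyclic with period 2.
The events fall on every Thursday and Saturday.
The following Saturday is Jun 21 2003.
Next Thursday: Jun 26 2003.
The following Saturday is Jun 28 2003.
The following Thursday is Jul 3 2003.
The following Saturday is Jul 5 2003.
The following Thursday is Jul 10 2003.
The following Saturday is Jul 12 2003.

Jul 12 2003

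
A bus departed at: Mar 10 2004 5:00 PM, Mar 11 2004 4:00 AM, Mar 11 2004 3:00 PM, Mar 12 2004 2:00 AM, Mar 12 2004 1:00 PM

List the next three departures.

Spacing: 11, 11, 11, 11 h — constant 11 h.
Mar 12 2004 1:00 PM + 11 h = Mar 13 2004 12:00 AM.
Mar 13 2004 12:00 AM + 11 h = Mar 13 2004 11:00 AM.
Mar 13 2004 11:00 AM + 11 h = Mar 13 2004 10:00 PM.

Mar 13 2004 12:00 AM, Mar 13 2004 11:00 AM, Mar 13 2004 10:00 PM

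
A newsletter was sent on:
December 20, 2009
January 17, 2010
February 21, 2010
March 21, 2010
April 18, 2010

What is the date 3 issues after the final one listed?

Gaps: 28, 35, 28, 28 days — a mix of 28 and 35. Every date is a Sunday.
Each is the 3rd Sunday of its month.
May 2010 — 3rd Sunday is May 16, 2010.
3rd Sunday of June 2010: June 20, 2010.
3rd Sunday of July 2010: July 18, 2010.

July 18, 2010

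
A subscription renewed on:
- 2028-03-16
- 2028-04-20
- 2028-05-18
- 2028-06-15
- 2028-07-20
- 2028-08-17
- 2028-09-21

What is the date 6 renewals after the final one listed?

All dates are Thursdays, 35, 28, 28, 35, 28, 35 days apart.
Specifically, the 3rd Thursday of each month.
3rd Thursday of October 2028: 2028-10-19.
3rd Thursday of November 2028: 2028-11-16.
3rd Thursday of December 2028: 2028-12-21.
January 2029 — 3rd Thursday is 2029-01-18.
3rd Thursday of February 2029: 2029-02-15.
March 2029 — 3rd Thursday is 2029-03-15.

2029-03-15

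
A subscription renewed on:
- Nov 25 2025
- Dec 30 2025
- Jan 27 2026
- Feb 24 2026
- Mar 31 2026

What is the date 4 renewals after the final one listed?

Jul 28 2026

Every date is a Tuesday; gaps 35, 28, 28, 35 days.
Each is the last Tuesday of its month (at least one falls on the 29th or later, ruling out '4th Tuesday').
April 2026 ends with Tuesday Apr 28 2026.
Last Tuesday of May 2026: May 26 2026.
June 2026 ends with Tuesday Jun 30 2026.
July 2026 ends with Tuesday Jul 28 2026.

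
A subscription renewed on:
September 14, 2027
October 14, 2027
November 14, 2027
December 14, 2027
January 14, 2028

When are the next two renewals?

February 14, 2028; March 14, 2028

Each date is the 14th; the gaps (30, 31, 30, 31) track the month lengths.
The rule is the 14th of each month.
February 2028: February 14, 2028.
March 2028: March 14, 2028.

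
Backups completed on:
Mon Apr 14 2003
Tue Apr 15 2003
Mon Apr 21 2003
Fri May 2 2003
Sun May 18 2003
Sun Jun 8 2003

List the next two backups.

Intervals are 1, 6, 11, 16, 21 days — an arithmetic progression with common difference 5.
Next gap: 26 days. Sun Jun 8 2003 + 26 days = Fri Jul 4 2003.
Next gap: 31 days. Fri Jul 4 2003 + 31 days = Mon Aug 4 2003.

Fri Jul 4 2003, Mon Aug 4 2003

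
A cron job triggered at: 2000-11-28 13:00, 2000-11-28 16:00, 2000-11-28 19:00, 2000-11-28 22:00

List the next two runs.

Spacing: 3, 3, 3 h — constant 3 h.
2000-11-28 22:00 + 3 h = 2000-11-29 01:00.
2000-11-29 01:00 + 3 h = 2000-11-29 04:00.

2000-11-29 01:00, 2000-11-29 04:00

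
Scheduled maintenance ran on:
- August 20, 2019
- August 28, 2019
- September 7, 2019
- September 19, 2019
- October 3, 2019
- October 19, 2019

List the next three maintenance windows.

Intervals are 8, 10, 12, 14, 16 days — an arithmetic progression with common difference 2.
Next gap: 18 days. October 19, 2019 + 18 days = November 6, 2019.
Next gap: 20 days. November 6, 2019 + 20 days = November 26, 2019.
Next gap: 22 days. November 26, 2019 + 22 days = December 18, 2019.

November 6, 2019; November 26, 2019; December 18, 2019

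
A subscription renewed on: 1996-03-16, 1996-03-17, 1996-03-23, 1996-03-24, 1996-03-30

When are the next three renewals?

1996-03-31, 1996-04-06, 1996-04-07

Gaps: 1, 6, 1, 6 days — not constant, but cyclic with period 2.
The events fall on every Saturday and Sunday.
The following Sunday is 1996-03-31.
Next Saturday: 1996-04-06.
The following Sunday is 1996-04-07.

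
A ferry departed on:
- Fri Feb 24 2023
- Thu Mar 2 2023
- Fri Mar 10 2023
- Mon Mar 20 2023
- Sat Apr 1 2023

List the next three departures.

Gaps: 6, 8, 10, 12 days — each gap is 2 larger than the previous one.
Next gap: 14 days. Sat Apr 1 2023 + 14 days = Sat Apr 15 2023.
Next gap: 16 days. Sat Apr 15 2023 + 16 days = Mon May 1 2023.
Next gap: 18 days. Mon May 1 2023 + 18 days = Fri May 19 2023.

Sat Apr 15 2023, Mon May 1 2023, Fri May 19 2023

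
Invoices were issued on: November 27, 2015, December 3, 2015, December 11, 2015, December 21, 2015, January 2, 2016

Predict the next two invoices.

January 16, 2016; February 1, 2016

Gaps: 6, 8, 10, 12 days — each gap is 2 larger than the previous one.
Next gap: 14 days. January 2, 2016 + 14 days = January 16, 2016.
Next gap: 16 days. January 16, 2016 + 16 days = February 1, 2016.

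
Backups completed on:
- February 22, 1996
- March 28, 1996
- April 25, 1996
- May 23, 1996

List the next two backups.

All dates are Thursdays, 35, 28, 28 days apart.
Specifically, the 4th Thursday of each month.
4th Thursday of June 1996: June 27, 1996.
July 1996 — 4th Thursday is July 25, 1996.

June 27, 1996; July 25, 1996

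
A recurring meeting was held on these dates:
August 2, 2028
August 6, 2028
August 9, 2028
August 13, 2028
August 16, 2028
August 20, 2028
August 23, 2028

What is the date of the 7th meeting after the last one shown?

September 17, 2028

Every event lands on a Wednesday or Sunday (gaps cycle 4, 3, 4, 3, 4, 3).
So the schedule is: every Wednesday and Sunday.
Next Sunday: August 27, 2028.
Next Wednesday: August 30, 2028.
The following Sunday is September 3, 2028.
The following Wednesday is September 6, 2028.
The following Sunday is September 10, 2028.
The following Wednesday is September 13, 2028.
Next Sunday: September 17, 2028.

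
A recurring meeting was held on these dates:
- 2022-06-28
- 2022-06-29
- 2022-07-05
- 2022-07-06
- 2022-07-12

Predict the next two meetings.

Every event lands on a Tuesday or Wednesday (gaps cycle 1, 6, 1, 6).
So the schedule is: every Tuesday and Wednesday.
The following Wednesday is 2022-07-13.
The following Tuesday is 2022-07-19.

2022-07-13, 2022-07-19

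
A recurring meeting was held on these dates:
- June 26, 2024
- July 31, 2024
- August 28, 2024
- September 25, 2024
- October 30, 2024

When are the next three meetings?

All Wednesdays; the gaps (35, 28, 28, 35) vary with month length.
This is the last Wednesday of each month.
Last Wednesday of November 2024: November 27, 2024.
December 2024 ends with Wednesday December 25, 2024.
Last Wednesday of January 2025: January 29, 2025.

November 27, 2024; December 25, 2024; January 29, 2025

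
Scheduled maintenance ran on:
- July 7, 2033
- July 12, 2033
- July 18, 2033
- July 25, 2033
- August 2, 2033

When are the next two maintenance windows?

The spacing grows by 1 each time: 5, 6, 7, 8 days.
Next gap: 9 days. August 2, 2033 + 9 days = August 11, 2033.
Next gap: 10 days. August 11, 2033 + 10 days = August 21, 2033.

August 11, 2033; August 21, 2033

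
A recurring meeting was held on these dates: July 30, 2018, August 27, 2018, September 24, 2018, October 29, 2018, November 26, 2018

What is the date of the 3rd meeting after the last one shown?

February 25, 2019

All Mondays; the gaps (28, 28, 35, 28) vary with month length.
This is the last Monday of each month.
December 2018 ends with Monday December 31, 2018.
Last Monday of January 2019: January 28, 2019.
February 2019 ends with Monday February 25, 2019.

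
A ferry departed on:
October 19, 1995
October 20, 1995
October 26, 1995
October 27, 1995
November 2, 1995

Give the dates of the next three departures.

November 3, 1995; November 9, 1995; November 10, 1995

Every event lands on a Thursday or Friday (gaps cycle 1, 6, 1, 6).
So the schedule is: every Thursday and Friday.
The following Friday is November 3, 1995.
Next Thursday: November 9, 1995.
The following Friday is November 10, 1995.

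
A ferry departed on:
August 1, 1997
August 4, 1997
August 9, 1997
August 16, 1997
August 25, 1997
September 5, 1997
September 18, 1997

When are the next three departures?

The spacing grows by 2 each time: 3, 5, 7, 9, 11, 13 days.
Next gap: 15 days. September 18, 1997 + 15 days = October 3, 1997.
Next gap: 17 days. October 3, 1997 + 17 days = October 20, 1997.
Next gap: 19 days. October 20, 1997 + 19 days = November 8, 1997.

October 3, 1997; October 20, 1997; November 8, 1997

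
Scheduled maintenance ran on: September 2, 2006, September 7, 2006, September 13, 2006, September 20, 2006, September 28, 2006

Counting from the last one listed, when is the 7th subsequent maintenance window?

Intervals are 5, 6, 7, 8 days — an arithmetic progression with common difference 1.
Next gap: 9 days. September 28, 2006 + 9 days = October 7, 2006.
Next gap: 10 days. October 7, 2006 + 10 days = October 17, 2006.
Next gap: 11 days. October 17, 2006 + 11 days = October 28, 2006.
Next gap: 12 days. October 28, 2006 + 12 days = November 9, 2006.
Next gap: 13 days. November 9, 2006 + 13 days = November 22, 2006.
Next gap: 14 days. November 22, 2006 + 14 days = December 6, 2006.
Next gap: 15 days. December 6, 2006 + 15 days = December 21, 2006.

December 21, 2006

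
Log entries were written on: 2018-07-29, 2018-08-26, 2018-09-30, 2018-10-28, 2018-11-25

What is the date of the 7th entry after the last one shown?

2019-06-30

These are Sundays with 28, 35, 28, 28-day gaps.
Each is the final Sunday of its month — 2018-07-29 is past the 28th, so '4th Sunday' doesn't fit.
December 2018 ends with Sunday 2018-12-30.
Last Sunday of January 2019: 2019-01-27.
February 2019 ends with Sunday 2019-02-24.
March 2019 ends with Sunday 2019-03-31.
April 2019 ends with Sunday 2019-04-28.
Last Sunday of May 2019: 2019-05-26.
June 2019 ends with Sunday 2019-06-30.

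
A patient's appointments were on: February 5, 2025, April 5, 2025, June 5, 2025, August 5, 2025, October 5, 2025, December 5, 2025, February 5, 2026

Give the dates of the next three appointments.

Each date is the 5th; the gaps (59, 61, 61, 61, 61, 62) track the month lengths.
The rule is the 5th of every 2 months.
Next: April 2026 → April 5, 2026.
Next: June 2026 → June 5, 2026.
August 2026: August 5, 2026.

April 5, 2026; June 5, 2026; August 5, 2026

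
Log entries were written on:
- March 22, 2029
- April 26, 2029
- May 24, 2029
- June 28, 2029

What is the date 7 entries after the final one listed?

January 24, 2030

Gaps: 35, 28, 35 days — a mix of 28 and 35. Every date is a Thursday.
Each is the 4th Thursday of its month.
July 2029 — 4th Thursday is July 26, 2029.
4th Thursday of August 2029: August 23, 2029.
4th Thursday of September 2029: September 27, 2029.
4th Thursday of October 2029: October 25, 2029.
4th Thursday of November 2029: November 22, 2029.
4th Thursday of December 2029: December 27, 2029.
4th Thursday of January 2030: January 24, 2030.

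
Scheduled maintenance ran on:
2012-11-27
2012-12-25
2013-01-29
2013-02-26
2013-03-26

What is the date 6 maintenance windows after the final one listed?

Every date is a Tuesday; gaps 28, 35, 28, 28 days.
Each is the last Tuesday of its month (at least one falls on the 29th or later, ruling out '4th Tuesday').
Last Tuesday of April 2013: 2013-04-30.
May 2013 ends with Tuesday 2013-05-28.
Last Tuesday of June 2013: 2013-06-25.
Last Tuesday of July 2013: 2013-07-30.
Last Tuesday of August 2013: 2013-08-27.
September 2013 ends with Tuesday 2013-09-24.

2013-09-24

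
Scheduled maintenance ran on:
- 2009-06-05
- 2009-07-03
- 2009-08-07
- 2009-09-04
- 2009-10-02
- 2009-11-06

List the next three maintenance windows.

All dates are Fridays, 28, 35, 28, 28, 35 days apart.
Specifically, the 1st Friday of each month.
December 2009 — 1st Friday is 2009-12-04.
January 2010 — 1st Friday is 2010-01-01.
1st Friday of February 2010: 2010-02-05.

2009-12-04, 2010-01-01, 2010-02-05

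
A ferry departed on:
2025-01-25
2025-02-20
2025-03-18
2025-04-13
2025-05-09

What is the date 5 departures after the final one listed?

2025-09-16

Gaps between consecutive events: 26, 26, 26, 26 days — a constant 26-day interval.
2025-05-09 + 26 days = 2025-06-04.
2025-06-04 + 26 days = 2025-06-30.
2025-06-30 + 26 days = 2025-07-26.
2025-07-26 + 26 days = 2025-08-21.
2025-08-21 + 26 days = 2025-09-16.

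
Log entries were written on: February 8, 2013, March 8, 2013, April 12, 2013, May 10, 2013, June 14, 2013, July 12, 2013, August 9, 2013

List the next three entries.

Gaps: 28, 35, 28, 35, 28, 28 days — a mix of 28 and 35. Every date is a Friday.
Each is the 2nd Friday of its month.
2nd Friday of September 2013: September 13, 2013.
October 2013 — 2nd Friday is October 11, 2013.
2nd Friday of November 2013: November 8, 2013.

September 13, 2013; October 11, 2013; November 8, 2013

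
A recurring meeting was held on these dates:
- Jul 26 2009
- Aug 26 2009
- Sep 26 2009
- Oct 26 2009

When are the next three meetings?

Nov 26 2009, Dec 26 2009, Jan 26 2010

The day-of-month is always 26 (31, 31, 30 days between events).
So this recurs on the 26th of each month.
Next: November 2009 → Nov 26 2009.
Next: December 2009 → Dec 26 2009.
Next: January 2010 → Jan 26 2010.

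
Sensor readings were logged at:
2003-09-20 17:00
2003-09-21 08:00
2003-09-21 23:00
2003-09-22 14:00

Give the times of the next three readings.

2003-09-23 05:00, 2003-09-23 20:00, 2003-09-24 11:00

Spacing: 15, 15, 15 h — constant 15 h.
2003-09-22 14:00 + 15 h = 2003-09-23 05:00.
2003-09-23 05:00 + 15 h = 2003-09-23 20:00.
2003-09-23 20:00 + 15 h = 2003-09-24 11:00.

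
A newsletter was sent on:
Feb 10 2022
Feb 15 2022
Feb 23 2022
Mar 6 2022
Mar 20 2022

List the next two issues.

Apr 6 2022, Apr 26 2022

Intervals are 5, 8, 11, 14 days — an arithmetic progression with common difference 3.
Next gap: 17 days. Mar 20 2022 + 17 days = Apr 6 2022.
Next gap: 20 days. Apr 6 2022 + 20 days = Apr 26 2022.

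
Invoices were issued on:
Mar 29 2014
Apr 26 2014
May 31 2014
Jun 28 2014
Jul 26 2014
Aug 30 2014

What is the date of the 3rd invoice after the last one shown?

Nov 29 2014

Every date is a Saturday; gaps 28, 35, 28, 28, 35 days.
Each is the last Saturday of its month (at least one falls on the 29th or later, ruling out '4th Saturday').
Last Saturday of September 2014: Sep 27 2014.
October 2014 ends with Saturday Oct 25 2014.
November 2014 ends with Saturday Nov 29 2014.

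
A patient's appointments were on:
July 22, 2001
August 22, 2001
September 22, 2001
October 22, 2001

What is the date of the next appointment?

November 22, 2001

Each date is the 22nd; the gaps (31, 31, 30) track the month lengths.
The rule is the 22nd of each month.
November 2001: November 22, 2001.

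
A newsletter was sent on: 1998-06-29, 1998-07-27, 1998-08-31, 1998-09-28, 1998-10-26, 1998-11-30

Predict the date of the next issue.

1998-12-28

These are Mondays with 28, 35, 28, 28, 35-day gaps.
Each is the final Monday of its month — 1998-06-29 is past the 28th, so '4th Monday' doesn't fit.
Last Monday of December 1998: 1998-12-28.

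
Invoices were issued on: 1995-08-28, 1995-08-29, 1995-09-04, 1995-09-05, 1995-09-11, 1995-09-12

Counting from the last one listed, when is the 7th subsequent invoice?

Every event lands on a Monday or Tuesday (gaps cycle 1, 6, 1, 6, 1).
So the schedule is: every Monday and Tuesday.
The following Monday is 1995-09-18.
The following Tuesday is 1995-09-19.
Next Monday: 1995-09-25.
The following Tuesday is 1995-09-26.
Next Monday: 1995-10-02.
Next Tuesday: 1995-10-03.
Next Monday: 1995-10-09.

1995-10-09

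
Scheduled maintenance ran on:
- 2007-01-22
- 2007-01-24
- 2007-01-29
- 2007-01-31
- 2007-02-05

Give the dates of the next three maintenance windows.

2007-02-07, 2007-02-12, 2007-02-14

Gaps: 2, 5, 2, 5 days — not constant, but cyclic with period 2.
The events fall on every Monday and Wednesday.
The following Wednesday is 2007-02-07.
Next Monday: 2007-02-12.
Next Wednesday: 2007-02-14.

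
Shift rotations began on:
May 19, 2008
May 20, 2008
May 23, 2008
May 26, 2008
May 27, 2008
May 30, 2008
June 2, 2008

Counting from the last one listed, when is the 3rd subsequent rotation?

June 9, 2008

Gaps: 1, 3, 3, 1, 3, 3 days — not constant, but cyclic with period 3.
The events fall on every Monday, Tuesday and Friday.
The following Tuesday is June 3, 2008.
Next Friday: June 6, 2008.
Next Monday: June 9, 2008.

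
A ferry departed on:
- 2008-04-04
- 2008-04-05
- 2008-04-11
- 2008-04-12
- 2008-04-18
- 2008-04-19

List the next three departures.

2008-04-25, 2008-04-26, 2008-05-02

Gaps: 1, 6, 1, 6, 1 days — not constant, but cyclic with period 2.
The events fall on every Friday and Saturday.
Next Friday: 2008-04-25.
Next Saturday: 2008-04-26.
Next Friday: 2008-05-02.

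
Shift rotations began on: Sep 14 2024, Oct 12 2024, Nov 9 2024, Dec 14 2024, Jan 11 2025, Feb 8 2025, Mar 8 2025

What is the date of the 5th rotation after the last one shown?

All dates are Saturdays, 28, 28, 35, 28, 28, 28 days apart.
Specifically, the 2nd Saturday of each month.
2nd Saturday of April 2025: Apr 12 2025.
2nd Saturday of May 2025: May 10 2025.
June 2025 — 2nd Saturday is Jun 14 2025.
2nd Saturday of July 2025: Jul 12 2025.
August 2025 — 2nd Saturday is Aug 9 2025.

Aug 9 2025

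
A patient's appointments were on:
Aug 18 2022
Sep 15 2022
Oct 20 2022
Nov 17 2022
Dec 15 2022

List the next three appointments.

Jan 19 2023, Feb 16 2023, Mar 16 2023

These are Thursdays at 28- or 35-day spacing (28, 35, 28, 28).
The pattern: 3rd Thursday of the month.
3rd Thursday of January 2023: Jan 19 2023.
February 2023 — 3rd Thursday is Feb 16 2023.
March 2023 — 3rd Thursday is Mar 16 2023.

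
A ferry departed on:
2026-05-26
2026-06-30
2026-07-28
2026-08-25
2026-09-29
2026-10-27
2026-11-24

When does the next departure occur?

Every date is a Tuesday; gaps 35, 28, 28, 35, 28, 28 days.
Each is the last Tuesday of its month (at least one falls on the 29th or later, ruling out '4th Tuesday').
December 2026 ends with Tuesday 2026-12-29.

2026-12-29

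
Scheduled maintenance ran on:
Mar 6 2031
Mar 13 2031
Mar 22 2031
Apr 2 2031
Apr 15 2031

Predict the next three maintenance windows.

Apr 30 2031, May 17 2031, Jun 5 2031

Intervals are 7, 9, 11, 13 days — an arithmetic progression with common difference 2.
Next gap: 15 days. Apr 15 2031 + 15 days = Apr 30 2031.
Next gap: 17 days. Apr 30 2031 + 17 days = May 17 2031.
Next gap: 19 days. May 17 2031 + 19 days = Jun 5 2031.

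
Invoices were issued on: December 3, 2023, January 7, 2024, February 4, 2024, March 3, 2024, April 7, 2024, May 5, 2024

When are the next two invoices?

All dates are Sundays, 35, 28, 28, 35, 28 days apart.
Specifically, the 1st Sunday of each month.
June 2024 — 1st Sunday is June 2, 2024.
1st Sunday of July 2024: July 7, 2024.

June 2, 2024; July 7, 2024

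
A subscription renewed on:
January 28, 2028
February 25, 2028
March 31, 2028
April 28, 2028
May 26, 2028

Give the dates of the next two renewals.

These are Fridays with 28, 35, 28, 28-day gaps.
Each is the final Friday of its month — March 31, 2028 is past the 28th, so '4th Friday' doesn't fit.
Last Friday of June 2028: June 30, 2028.
Last Friday of July 2028: July 28, 2028.

June 30, 2028; July 28, 2028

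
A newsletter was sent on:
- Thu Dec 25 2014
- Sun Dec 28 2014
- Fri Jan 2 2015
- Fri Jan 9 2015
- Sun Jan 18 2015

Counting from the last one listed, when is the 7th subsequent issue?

The spacing grows by 2 each time: 3, 5, 7, 9 days.
Next gap: 11 days. Sun Jan 18 2015 + 11 days = Thu Jan 29 2015.
Next gap: 13 days. Thu Jan 29 2015 + 13 days = Wed Feb 11 2015.
Next gap: 15 days. Wed Feb 11 2015 + 15 days = Thu Feb 26 2015.
Next gap: 17 days. Thu Feb 26 2015 + 17 days = Sun Mar 15 2015.
Next gap: 19 days. Sun Mar 15 2015 + 19 days = Fri Apr 3 2015.
Next gap: 21 days. Fri Apr 3 2015 + 21 days = Fri Apr 24 2015.
Next gap: 23 days. Fri Apr 24 2015 + 23 days = Sun May 17 2015.

Sun May 17 2015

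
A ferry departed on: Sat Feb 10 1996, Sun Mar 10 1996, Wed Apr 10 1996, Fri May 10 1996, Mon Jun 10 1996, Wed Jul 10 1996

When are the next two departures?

The day-of-month is always 10 (29, 31, 30, 31, 30 days between events).
So this recurs on the 10th of each month.
Next: August 1996 → Sat Aug 10 1996.
Next: September 1996 → Tue Sep 10 1996.

Sat Aug 10 1996, Tue Sep 10 1996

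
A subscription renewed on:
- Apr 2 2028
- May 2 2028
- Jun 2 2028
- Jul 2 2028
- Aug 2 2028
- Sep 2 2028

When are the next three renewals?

Oct 2 2028, Nov 2 2028, Dec 2 2028

Gaps: 30, 31, 30, 31, 31 days — not constant. Every event is on the 2nd of the month.
Pattern: the 2nd of each month.
Next: October 2028 → Oct 2 2028.
Next: November 2028 → Nov 2 2028.
Next: December 2028 → Dec 2 2028.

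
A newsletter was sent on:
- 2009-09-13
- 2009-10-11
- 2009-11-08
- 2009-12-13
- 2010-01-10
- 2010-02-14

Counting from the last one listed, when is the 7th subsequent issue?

Gaps: 28, 28, 35, 28, 35 days — a mix of 28 and 35. Every date is a Sunday.
Each is the 2nd Sunday of its month.
March 2010 — 2nd Sunday is 2010-03-14.
April 2010 — 2nd Sunday is 2010-04-11.
May 2010 — 2nd Sunday is 2010-05-09.
2nd Sunday of June 2010: 2010-06-13.
July 2010 — 2nd Sunday is 2010-07-11.
August 2010 — 2nd Sunday is 2010-08-08.
September 2010 — 2nd Sunday is 2010-09-12.

2010-09-12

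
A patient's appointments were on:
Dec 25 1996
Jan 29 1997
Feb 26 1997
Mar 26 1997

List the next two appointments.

Apr 30 1997, May 28 1997

These are Wednesdays with 35, 28, 28-day gaps.
Each is the final Wednesday of its month — Jan 29 1997 is past the 28th, so '4th Wednesday' doesn't fit.
Last Wednesday of April 1997: Apr 30 1997.
May 1997 ends with Wednesday May 28 1997.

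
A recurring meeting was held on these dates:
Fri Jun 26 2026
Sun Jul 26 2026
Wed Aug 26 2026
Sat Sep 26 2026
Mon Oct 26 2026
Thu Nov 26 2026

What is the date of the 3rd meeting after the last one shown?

Fri Feb 26 2027

Gaps: 30, 31, 31, 30, 31 days — not constant. Every event is on the 26th of the month.
Pattern: the 26th of each month.
Next: December 2026 → Sat Dec 26 2026.
Next: January 2027 → Tue Jan 26 2027.
Next: February 2027 → Fri Feb 26 2027.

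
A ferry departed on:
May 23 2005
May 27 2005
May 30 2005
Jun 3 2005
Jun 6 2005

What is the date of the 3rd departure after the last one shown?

Jun 17 2005

The gap pattern 4, 3, 4, 3 repeats every 2 events.
These are the Mondays and Fridays of each week.
Next Friday: Jun 10 2005.
The following Monday is Jun 13 2005.
Next Friday: Jun 17 2005.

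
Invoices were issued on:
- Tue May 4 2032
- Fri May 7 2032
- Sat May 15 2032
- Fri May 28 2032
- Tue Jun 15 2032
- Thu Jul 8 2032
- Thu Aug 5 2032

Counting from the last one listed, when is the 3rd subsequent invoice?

Sat Nov 27 2032

The spacing grows by 5 each time: 3, 8, 13, 18, 23, 28 days.
Next gap: 33 days. Thu Aug 5 2032 + 33 days = Tue Sep 7 2032.
Next gap: 38 days. Tue Sep 7 2032 + 38 days = Fri Oct 15 2032.
Next gap: 43 days. Fri Oct 15 2032 + 43 days = Sat Nov 27 2032.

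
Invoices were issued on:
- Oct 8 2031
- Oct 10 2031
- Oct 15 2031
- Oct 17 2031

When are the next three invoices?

Oct 22 2031, Oct 24 2031, Oct 29 2031

The gap pattern 2, 5, 2 repeats every 2 events.
These are the Wednesdays and Fridays of each week.
Next Wednesday: Oct 22 2031.
The following Friday is Oct 24 2031.
Next Wednesday: Oct 29 2031.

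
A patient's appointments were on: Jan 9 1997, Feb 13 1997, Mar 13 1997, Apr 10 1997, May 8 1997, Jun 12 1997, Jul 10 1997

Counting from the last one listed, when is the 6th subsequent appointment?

Jan 8 1998

Gaps: 35, 28, 28, 28, 35, 28 days — a mix of 28 and 35. Every date is a Thursday.
Each is the 2nd Thursday of its month.
August 1997 — 2nd Thursday is Aug 14 1997.
2nd Thursday of September 1997: Sep 11 1997.
October 1997 — 2nd Thursday is Oct 9 1997.
November 1997 — 2nd Thursday is Nov 13 1997.
December 1997 — 2nd Thursday is Dec 11 1997.
January 1998 — 2nd Thursday is Jan 8 1998.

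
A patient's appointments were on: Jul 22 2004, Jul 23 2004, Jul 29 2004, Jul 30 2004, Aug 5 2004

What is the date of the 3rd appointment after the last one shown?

Aug 13 2004

The gap pattern 1, 6, 1, 6 repeats every 2 events.
These are the Thursdays and Fridays of each week.
The following Friday is Aug 6 2004.
The following Thursday is Aug 12 2004.
Next Friday: Aug 13 2004.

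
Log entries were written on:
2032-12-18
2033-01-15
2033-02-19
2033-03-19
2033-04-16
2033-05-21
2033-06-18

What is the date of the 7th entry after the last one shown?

2034-01-21

All dates are Saturdays, 28, 35, 28, 28, 35, 28 days apart.
Specifically, the 3rd Saturday of each month.
July 2033 — 3rd Saturday is 2033-07-16.
3rd Saturday of August 2033: 2033-08-20.
September 2033 — 3rd Saturday is 2033-09-17.
October 2033 — 3rd Saturday is 2033-10-15.
November 2033 — 3rd Saturday is 2033-11-19.
December 2033 — 3rd Saturday is 2033-12-17.
3rd Saturday of January 2034: 2034-01-21.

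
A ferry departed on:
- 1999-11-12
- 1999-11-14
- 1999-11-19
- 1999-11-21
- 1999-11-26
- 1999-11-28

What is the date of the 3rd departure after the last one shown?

Every event lands on a Friday or Sunday (gaps cycle 2, 5, 2, 5, 2).
So the schedule is: every Friday and Sunday.
The following Friday is 1999-12-03.
Next Sunday: 1999-12-05.
The following Friday is 1999-12-10.

1999-12-10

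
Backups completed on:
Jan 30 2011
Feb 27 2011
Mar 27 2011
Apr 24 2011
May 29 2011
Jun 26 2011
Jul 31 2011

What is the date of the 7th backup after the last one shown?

Feb 26 2012

All Sundays; the gaps (28, 28, 28, 35, 28, 35) vary with month length.
This is the last Sunday of each month.
Last Sunday of August 2011: Aug 28 2011.
September 2011 ends with Sunday Sep 25 2011.
October 2011 ends with Sunday Oct 30 2011.
November 2011 ends with Sunday Nov 27 2011.
December 2011 ends with Sunday Dec 25 2011.
Last Sunday of January 2012: Jan 29 2012.
February 2012 ends with Sunday Feb 26 2012.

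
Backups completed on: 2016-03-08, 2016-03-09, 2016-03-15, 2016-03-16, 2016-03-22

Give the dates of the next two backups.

The gap pattern 1, 6, 1, 6 repeats every 2 events.
These are the Tuesdays and Wednesdays of each week.
Next Wednesday: 2016-03-23.
The following Tuesday is 2016-03-29.

2016-03-23, 2016-03-29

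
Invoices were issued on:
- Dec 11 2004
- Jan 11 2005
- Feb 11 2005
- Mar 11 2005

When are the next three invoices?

Apr 11 2005, May 11 2005, Jun 11 2005

The day-of-month is always 11 (31, 31, 28 days between events).
So this recurs on the 11th of each month.
Next: April 2005 → Apr 11 2005.
Next: May 2005 → May 11 2005.
June 2005: Jun 11 2005.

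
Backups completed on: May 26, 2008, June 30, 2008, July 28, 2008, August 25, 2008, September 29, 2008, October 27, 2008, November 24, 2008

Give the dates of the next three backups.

December 29, 2008; January 26, 2009; February 23, 2009

Every date is a Monday; gaps 35, 28, 28, 35, 28, 28 days.
Each is the last Monday of its month (at least one falls on the 29th or later, ruling out '4th Monday').
December 2008 ends with Monday December 29, 2008.
January 2009 ends with Monday January 26, 2009.
February 2009 ends with Monday February 23, 2009.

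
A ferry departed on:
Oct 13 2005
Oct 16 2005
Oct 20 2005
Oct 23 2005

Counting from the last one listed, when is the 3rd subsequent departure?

Every event lands on a Thursday or Sunday (gaps cycle 3, 4, 3).
So the schedule is: every Thursday and Sunday.
The following Thursday is Oct 27 2005.
The following Sunday is Oct 30 2005.
Next Thursday: Nov 3 2005.

Nov 3 2005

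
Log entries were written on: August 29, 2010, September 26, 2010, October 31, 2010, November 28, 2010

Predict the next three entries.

All Sundays; the gaps (28, 35, 28) vary with month length.
This is the last Sunday of each month.
Last Sunday of December 2010: December 26, 2010.
January 2011 ends with Sunday January 30, 2011.
Last Sunday of February 2011: February 27, 2011.

December 26, 2010; January 30, 2011; February 27, 2011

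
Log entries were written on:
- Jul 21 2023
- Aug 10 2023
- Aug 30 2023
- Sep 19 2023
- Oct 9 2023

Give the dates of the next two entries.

Gaps between consecutive events: 20, 20, 20, 20 days — a constant 20-day interval.
Oct 9 2023 + 20 days = Oct 29 2023.
Oct 29 2023 + 20 days = Nov 18 2023.

Oct 29 2023, Nov 18 2023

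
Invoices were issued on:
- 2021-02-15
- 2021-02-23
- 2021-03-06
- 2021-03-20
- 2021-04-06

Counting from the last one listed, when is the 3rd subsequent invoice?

2021-06-14

Intervals are 8, 11, 14, 17 days — an arithmetic progression with common difference 3.
Next gap: 20 days. 2021-04-06 + 20 days = 2021-04-26.
Next gap: 23 days. 2021-04-26 + 23 days = 2021-05-19.
Next gap: 26 days. 2021-05-19 + 26 days = 2021-06-14.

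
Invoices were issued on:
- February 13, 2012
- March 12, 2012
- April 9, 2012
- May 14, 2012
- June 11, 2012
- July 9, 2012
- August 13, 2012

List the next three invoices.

September 10, 2012; October 8, 2012; November 12, 2012

All dates are Mondays, 28, 28, 35, 28, 28, 35 days apart.
Specifically, the 2nd Monday of each month.
2nd Monday of September 2012: September 10, 2012.
October 2012 — 2nd Monday is October 8, 2012.
2nd Monday of November 2012: November 12, 2012.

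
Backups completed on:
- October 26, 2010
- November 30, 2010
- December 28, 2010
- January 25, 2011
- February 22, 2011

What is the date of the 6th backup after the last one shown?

August 30, 2011

All Tuesdays; the gaps (35, 28, 28, 28) vary with month length.
This is the last Tuesday of each month.
March 2011 ends with Tuesday March 29, 2011.
April 2011 ends with Tuesday April 26, 2011.
May 2011 ends with Tuesday May 31, 2011.
Last Tuesday of June 2011: June 28, 2011.
Last Tuesday of July 2011: July 26, 2011.
Last Tuesday of August 2011: August 30, 2011.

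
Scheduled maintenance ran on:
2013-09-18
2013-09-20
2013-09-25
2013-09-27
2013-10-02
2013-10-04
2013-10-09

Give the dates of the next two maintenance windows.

2013-10-11, 2013-10-16

The gap pattern 2, 5, 2, 5, 2, 5 repeats every 2 events.
These are the Wednesdays and Fridays of each week.
The following Friday is 2013-10-11.
The following Wednesday is 2013-10-16.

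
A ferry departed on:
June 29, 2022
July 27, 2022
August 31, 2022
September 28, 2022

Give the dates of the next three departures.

These are Wednesdays with 28, 35, 28-day gaps.
Each is the final Wednesday of its month — June 29, 2022 is past the 28th, so '4th Wednesday' doesn't fit.
October 2022 ends with Wednesday October 26, 2022.
Last Wednesday of November 2022: November 30, 2022.
Last Wednesday of December 2022: December 28, 2022.

October 26, 2022; November 30, 2022; December 28, 2022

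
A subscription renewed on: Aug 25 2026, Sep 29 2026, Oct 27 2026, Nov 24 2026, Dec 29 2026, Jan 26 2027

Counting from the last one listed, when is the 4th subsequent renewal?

Every date is a Tuesday; gaps 35, 28, 28, 35, 28 days.
Each is the last Tuesday of its month (at least one falls on the 29th or later, ruling out '4th Tuesday').
Last Tuesday of February 2027: Feb 23 2027.
March 2027 ends with Tuesday Mar 30 2027.
April 2027 ends with Tuesday Apr 27 2027.
Last Tuesday of May 2027: May 25 2027.

May 25 2027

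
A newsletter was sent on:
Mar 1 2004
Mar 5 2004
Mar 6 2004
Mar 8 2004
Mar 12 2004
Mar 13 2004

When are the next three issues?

Mar 15 2004, Mar 19 2004, Mar 20 2004

Gaps: 4, 1, 2, 4, 1 days — not constant, but cyclic with period 3.
The events fall on every Monday, Friday and Saturday.
Next Monday: Mar 15 2004.
Next Friday: Mar 19 2004.
The following Saturday is Mar 20 2004.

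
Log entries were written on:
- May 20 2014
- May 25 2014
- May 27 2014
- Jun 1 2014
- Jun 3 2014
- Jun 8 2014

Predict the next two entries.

Jun 10 2014, Jun 15 2014

The gap pattern 5, 2, 5, 2, 5 repeats every 2 events.
These are the Tuesdays and Sundays of each week.
The following Tuesday is Jun 10 2014.
Next Sunday: Jun 15 2014.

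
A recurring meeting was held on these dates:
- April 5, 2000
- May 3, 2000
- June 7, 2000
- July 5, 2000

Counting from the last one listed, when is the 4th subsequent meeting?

November 1, 2000

Gaps: 28, 35, 28 days — a mix of 28 and 35. Every date is a Wednesday.
Each is the 1st Wednesday of its month.
August 2000 — 1st Wednesday is August 2, 2000.
1st Wednesday of September 2000: September 6, 2000.
October 2000 — 1st Wednesday is October 4, 2000.
November 2000 — 1st Wednesday is November 1, 2000.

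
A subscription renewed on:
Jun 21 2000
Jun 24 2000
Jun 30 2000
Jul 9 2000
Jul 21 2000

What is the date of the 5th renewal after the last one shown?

Gaps: 3, 6, 9, 12 days — each gap is 3 larger than the previous one.
Next gap: 15 days. Jul 21 2000 + 15 days = Aug 5 2000.
Next gap: 18 days. Aug 5 2000 + 18 days = Aug 23 2000.
Next gap: 21 days. Aug 23 2000 + 21 days = Sep 13 2000.
Next gap: 24 days. Sep 13 2000 + 24 days = Oct 7 2000.
Next gap: 27 days. Oct 7 2000 + 27 days = Nov 3 2000.

Nov 3 2000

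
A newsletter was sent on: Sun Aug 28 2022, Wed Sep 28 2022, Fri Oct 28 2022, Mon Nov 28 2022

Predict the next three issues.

Wed Dec 28 2022, Sat Jan 28 2023, Tue Feb 28 2023

The day-of-month is always 28 (31, 30, 31 days between events).
So this recurs on the 28th of each month.
Next: December 2022 → Wed Dec 28 2022.
January 2023: Sat Jan 28 2023.
February 2023: Tue Feb 28 2023.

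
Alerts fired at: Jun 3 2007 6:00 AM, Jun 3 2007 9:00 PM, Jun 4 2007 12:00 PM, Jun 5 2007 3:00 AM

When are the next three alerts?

Spacing: 15, 15, 15 h — constant 15 h.
Jun 5 2007 3:00 AM + 15 h = Jun 5 2007 6:00 PM.
Jun 5 2007 6:00 PM + 15 h = Jun 6 2007 9:00 AM.
Jun 6 2007 9:00 AM + 15 h = Jun 7 2007 12:00 AM.

Jun 5 2007 6:00 PM, Jun 6 2007 9:00 AM, Jun 7 2007 12:00 AM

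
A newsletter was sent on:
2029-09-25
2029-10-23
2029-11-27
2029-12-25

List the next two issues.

All dates are Tuesdays, 28, 35, 28 days apart.
Specifically, the 4th Tuesday of each month.
January 2030 — 4th Tuesday is 2030-01-22.
February 2030 — 4th Tuesday is 2030-02-26.

2030-01-22, 2030-02-26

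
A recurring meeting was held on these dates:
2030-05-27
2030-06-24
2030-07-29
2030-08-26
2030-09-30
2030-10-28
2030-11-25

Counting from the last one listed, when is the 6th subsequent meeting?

These are Mondays with 28, 35, 28, 35, 28, 28-day gaps.
Each is the final Monday of its month — 2030-07-29 is past the 28th, so '4th Monday' doesn't fit.
Last Monday of December 2030: 2030-12-30.
Last Monday of January 2031: 2031-01-27.
February 2031 ends with Monday 2031-02-24.
Last Monday of March 2031: 2031-03-31.
Last Monday of April 2031: 2031-04-28.
Last Monday of May 2031: 2031-05-26.

2031-05-26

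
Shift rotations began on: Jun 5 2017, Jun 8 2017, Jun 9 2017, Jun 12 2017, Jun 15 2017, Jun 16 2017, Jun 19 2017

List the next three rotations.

The gap pattern 3, 1, 3, 3, 1, 3 repeats every 3 events.
These are the Mondays, Thursdays and Fridays of each week.
Next Thursday: Jun 22 2017.
Next Friday: Jun 23 2017.
The following Monday is Jun 26 2017.

Jun 22 2017, Jun 23 2017, Jun 26 2017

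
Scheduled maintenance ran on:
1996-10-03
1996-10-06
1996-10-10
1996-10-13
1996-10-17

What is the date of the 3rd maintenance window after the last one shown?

The gap pattern 3, 4, 3, 4 repeats every 2 events.
These are the Thursdays and Sundays of each week.
The following Sunday is 1996-10-20.
Next Thursday: 1996-10-24.
Next Sunday: 1996-10-27.

1996-10-27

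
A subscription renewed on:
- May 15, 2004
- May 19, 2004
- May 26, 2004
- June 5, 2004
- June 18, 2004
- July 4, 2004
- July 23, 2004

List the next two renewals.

Gaps: 4, 7, 10, 13, 16, 19 days — each gap is 3 larger than the previous one.
Next gap: 22 days. July 23, 2004 + 22 days = August 14, 2004.
Next gap: 25 days. August 14, 2004 + 25 days = September 8, 2004.

August 14, 2004; September 8, 2004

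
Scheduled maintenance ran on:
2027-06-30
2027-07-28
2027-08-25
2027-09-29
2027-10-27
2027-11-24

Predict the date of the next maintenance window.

Every date is a Wednesday; gaps 28, 28, 35, 28, 28 days.
Each is the last Wednesday of its month (at least one falls on the 29th or later, ruling out '4th Wednesday').
December 2027 ends with Wednesday 2027-12-29.

2027-12-29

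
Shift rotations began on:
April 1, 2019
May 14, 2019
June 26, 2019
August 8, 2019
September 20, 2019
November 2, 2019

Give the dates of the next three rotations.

December 15, 2019; January 27, 2020; March 10, 2020

Every event comes 43 days after the last (43, 43, 43, 43, 43).
November 2, 2019 + 43 days = December 15, 2019.
December 15, 2019 + 43 days = January 27, 2020.
January 27, 2020 + 43 days = March 10, 2020.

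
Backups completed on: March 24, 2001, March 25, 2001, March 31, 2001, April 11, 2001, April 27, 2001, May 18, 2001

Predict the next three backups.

Intervals are 1, 6, 11, 16, 21 days — an arithmetic progression with common difference 5.
Next gap: 26 days. May 18, 2001 + 26 days = June 13, 2001.
Next gap: 31 days. June 13, 2001 + 31 days = July 14, 2001.
Next gap: 36 days. July 14, 2001 + 36 days = August 19, 2001.

June 13, 2001; July 14, 2001; August 19, 2001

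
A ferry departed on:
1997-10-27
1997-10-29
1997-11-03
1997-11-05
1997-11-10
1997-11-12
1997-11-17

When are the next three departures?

The gap pattern 2, 5, 2, 5, 2, 5 repeats every 2 events.
These are the Mondays and Wednesdays of each week.
Next Wednesday: 1997-11-19.
Next Monday: 1997-11-24.
The following Wednesday is 1997-11-26.

1997-11-19, 1997-11-24, 1997-11-26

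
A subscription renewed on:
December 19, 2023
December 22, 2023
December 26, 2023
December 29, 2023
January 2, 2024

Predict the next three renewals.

Every event lands on a Tuesday or Friday (gaps cycle 3, 4, 3, 4).
So the schedule is: every Tuesday and Friday.
Next Friday: January 5, 2024.
The following Tuesday is January 9, 2024.
Next Friday: January 12, 2024.

January 5, 2024; January 9, 2024; January 12, 2024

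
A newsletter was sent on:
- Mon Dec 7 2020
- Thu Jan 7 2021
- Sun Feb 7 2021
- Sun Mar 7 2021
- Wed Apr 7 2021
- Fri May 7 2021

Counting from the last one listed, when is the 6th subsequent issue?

Each date is the 7th; the gaps (31, 31, 28, 31, 30) track the month lengths.
The rule is the 7th of each month.
Next: June 2021 → Mon Jun 7 2021.
July 2021: Wed Jul 7 2021.
August 2021: Sat Aug 7 2021.
Next: September 2021 → Tue Sep 7 2021.
October 2021: Thu Oct 7 2021.
Next: November 2021 → Sun Nov 7 2021.

Sun Nov 7 2021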